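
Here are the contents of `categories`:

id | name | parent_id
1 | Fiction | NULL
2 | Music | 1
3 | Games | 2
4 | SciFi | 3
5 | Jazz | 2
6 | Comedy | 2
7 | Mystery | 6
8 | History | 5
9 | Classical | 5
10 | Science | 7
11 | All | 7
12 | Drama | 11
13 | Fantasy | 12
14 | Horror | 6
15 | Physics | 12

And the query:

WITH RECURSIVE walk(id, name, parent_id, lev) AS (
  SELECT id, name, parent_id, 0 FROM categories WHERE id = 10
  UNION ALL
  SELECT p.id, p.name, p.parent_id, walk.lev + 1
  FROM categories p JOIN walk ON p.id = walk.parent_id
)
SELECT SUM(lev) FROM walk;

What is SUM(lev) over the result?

10

Base: id=10 (Science), parent_id=7, lev 0.
Iteration 1: join on id=7 -> Mystery (id 7, parent_id=6, lev 1).
Iteration 2: join on id=6 -> Comedy (id 6, parent_id=2, lev 2).
Iteration 3: join on id=2 -> Music (id 2, parent_id=1, lev 3).
Iteration 4: join on id=1 -> Fiction (id 1, parent_id=NULL, lev 4).
Iteration 5: parent_id is NULL; no match; recursion stops.
SUM(lev) = 0 + 1 + 2 + 3 + 4 = 10.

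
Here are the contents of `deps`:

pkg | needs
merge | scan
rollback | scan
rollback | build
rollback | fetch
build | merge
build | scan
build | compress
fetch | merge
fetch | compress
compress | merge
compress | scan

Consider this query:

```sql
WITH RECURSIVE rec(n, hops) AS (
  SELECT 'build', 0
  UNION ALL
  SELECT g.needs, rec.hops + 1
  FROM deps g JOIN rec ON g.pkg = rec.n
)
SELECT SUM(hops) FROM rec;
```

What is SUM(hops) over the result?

Base: (build, hops=0).
Iteration 1: edges from {build} -> (compress, hops=1), (merge, hops=1), (scan, hops=1).
Iteration 2: edges from {compress,merge,scan} -> (merge, hops=2), (scan, hops=2) x2. [UNION ALL keeps all 3 new rows, including repeats]
Iteration 3: edges from {merge,scan} -> (scan, hops=3).
Iteration 4: no outgoing edges from {scan}; recursion stops.
SUM(hops) = 0 + 1 + 1 + 1 + 2 + 2 + 2 + 3 = 12.

12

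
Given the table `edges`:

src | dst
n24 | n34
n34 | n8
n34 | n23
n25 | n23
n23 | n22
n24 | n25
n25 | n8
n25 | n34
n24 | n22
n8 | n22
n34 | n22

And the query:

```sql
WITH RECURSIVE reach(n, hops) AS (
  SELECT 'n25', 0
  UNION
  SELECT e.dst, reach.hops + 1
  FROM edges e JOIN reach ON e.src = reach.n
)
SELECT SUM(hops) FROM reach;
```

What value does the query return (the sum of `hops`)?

Base: (n25, hops=0).
Iteration 1: edges from {n25} -> (n23, hops=1), (n34, hops=1), (n8, hops=1).
Iteration 2: edges from {n23,n34,n8} -> (n22, hops=2), (n23, hops=2), (n8, hops=2). [UNION drops 2 duplicate row(s)]
Iteration 3: edges from {n22,n23,n8} -> (n22, hops=3). [UNION drops 1 duplicate row(s)]
Iteration 4: no outgoing edges from {n22}; recursion stops.
SUM(hops) = 0 + 1 + 1 + 1 + 2 + 2 + 2 + 3 = 12.

12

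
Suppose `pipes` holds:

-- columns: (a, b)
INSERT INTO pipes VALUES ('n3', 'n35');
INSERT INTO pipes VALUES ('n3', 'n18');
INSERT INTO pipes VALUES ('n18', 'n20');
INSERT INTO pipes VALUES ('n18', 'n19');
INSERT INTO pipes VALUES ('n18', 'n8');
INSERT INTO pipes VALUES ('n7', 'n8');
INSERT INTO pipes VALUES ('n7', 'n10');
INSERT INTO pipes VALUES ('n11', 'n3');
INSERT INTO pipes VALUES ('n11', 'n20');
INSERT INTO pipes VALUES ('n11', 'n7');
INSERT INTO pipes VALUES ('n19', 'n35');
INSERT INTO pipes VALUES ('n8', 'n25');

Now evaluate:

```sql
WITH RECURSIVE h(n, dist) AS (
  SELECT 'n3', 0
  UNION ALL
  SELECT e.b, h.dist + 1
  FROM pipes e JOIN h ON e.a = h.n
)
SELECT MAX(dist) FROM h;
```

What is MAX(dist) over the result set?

3

Base: (n3, dist=0).
Iteration 1: edges from {n3} -> (n18, dist=1), (n35, dist=1).
Iteration 2: edges from {n18,n35} -> (n19, dist=2), (n20, dist=2), (n8, dist=2).
Iteration 3: edges from {n19,n20,n8} -> (n25, dist=3), (n35, dist=3).
Iteration 4: no outgoing edges from {n25,n35}; recursion stops.
dist values: 0, 1, 1, 2, 2, 2, 3, 3; the maximum is 3.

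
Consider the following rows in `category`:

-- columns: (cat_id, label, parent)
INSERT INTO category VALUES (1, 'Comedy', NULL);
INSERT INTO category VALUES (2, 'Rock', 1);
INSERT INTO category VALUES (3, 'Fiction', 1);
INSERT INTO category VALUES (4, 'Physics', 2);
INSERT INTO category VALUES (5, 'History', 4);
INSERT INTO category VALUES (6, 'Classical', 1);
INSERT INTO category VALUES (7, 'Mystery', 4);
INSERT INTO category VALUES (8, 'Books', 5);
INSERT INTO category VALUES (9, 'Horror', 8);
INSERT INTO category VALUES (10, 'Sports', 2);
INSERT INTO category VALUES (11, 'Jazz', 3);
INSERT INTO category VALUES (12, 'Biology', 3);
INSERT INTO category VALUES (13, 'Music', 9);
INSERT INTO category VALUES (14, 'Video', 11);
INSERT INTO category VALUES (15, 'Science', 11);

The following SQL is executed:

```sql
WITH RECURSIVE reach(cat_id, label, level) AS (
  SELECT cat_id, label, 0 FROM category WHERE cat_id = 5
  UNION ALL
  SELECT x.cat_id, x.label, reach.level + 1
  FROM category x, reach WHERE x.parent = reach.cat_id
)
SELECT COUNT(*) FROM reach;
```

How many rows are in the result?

4

Base: cat_id=5 (History) at level 0.
Iteration 1: rows with parent in {5} -> Books (id 8, level 1).
Iteration 2: rows with parent in {8} -> Horror (id 9, level 2).
Iteration 3: rows with parent in {9} -> Music (id 13, level 3).
Iteration 4: no rows with parent in {13}; recursion stops.
Total rows emitted: 4.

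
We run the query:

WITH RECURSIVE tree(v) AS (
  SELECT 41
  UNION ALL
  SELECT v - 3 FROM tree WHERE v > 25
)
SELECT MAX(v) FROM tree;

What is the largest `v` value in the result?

41

Base: v=41.
Iteration 1: 41 > 25 holds -> v = 41 - 3 = 38.
Iteration 2: 38 > 25 holds -> v = 38 - 3 = 35.
Iteration 3: 35 > 25 holds -> v = 35 - 3 = 32.
Iteration 4: 32 > 25 holds -> v = 32 - 3 = 29.
Iteration 5: 29 > 25 holds -> v = 29 - 3 = 26.
Iteration 6: 26 > 25 holds -> v = 26 - 3 = 23.
Iteration 7: 23 > 25 fails; recursion stops.
v values: 41, 38, 35, 32, 29, 26, 23; the maximum is 41.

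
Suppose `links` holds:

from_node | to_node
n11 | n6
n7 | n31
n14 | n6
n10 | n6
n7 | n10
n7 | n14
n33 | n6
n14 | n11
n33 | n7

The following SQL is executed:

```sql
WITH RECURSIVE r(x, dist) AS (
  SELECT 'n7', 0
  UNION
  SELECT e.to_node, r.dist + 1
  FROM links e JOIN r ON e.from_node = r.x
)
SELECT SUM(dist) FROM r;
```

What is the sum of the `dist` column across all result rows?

Base: (n7, dist=0).
Iteration 1: edges from {n7} -> (n10, dist=1), (n14, dist=1), (n31, dist=1).
Iteration 2: edges from {n10,n14,n31} -> (n11, dist=2), (n6, dist=2). [UNION drops 1 duplicate row(s)]
Iteration 3: edges from {n11,n6} -> (n6, dist=3).
Iteration 4: no outgoing edges from {n6}; recursion stops.
SUM(dist) = 0 + 1 + 1 + 1 + 2 + 2 + 3 = 10.

10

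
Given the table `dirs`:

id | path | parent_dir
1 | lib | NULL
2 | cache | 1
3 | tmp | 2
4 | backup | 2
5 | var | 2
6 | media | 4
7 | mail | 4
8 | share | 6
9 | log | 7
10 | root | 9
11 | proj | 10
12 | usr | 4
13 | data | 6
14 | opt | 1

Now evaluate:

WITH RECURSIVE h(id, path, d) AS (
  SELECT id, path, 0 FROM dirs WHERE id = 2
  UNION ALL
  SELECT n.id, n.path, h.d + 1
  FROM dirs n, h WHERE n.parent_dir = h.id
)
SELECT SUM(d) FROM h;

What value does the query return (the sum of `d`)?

Base: id=2 (cache) at d 0.
Iteration 1: rows with parent_dir in {2} -> tmp (id 3, d 1), backup (id 4, d 1), var (id 5, d 1).
Iteration 2: rows with parent_dir in {3,4,5} -> media (id 6, d 2), mail (id 7, d 2), usr (id 12, d 2).
Iteration 3: rows with parent_dir in {6,7,12} -> share (id 8, d 3), log (id 9, d 3), data (id 13, d 3).
Iteration 4: rows with parent_dir in {8,9,13} -> root (id 10, d 4).
Iteration 5: rows with parent_dir in {10} -> proj (id 11, d 5).
Iteration 6: no rows with parent_dir in {11}; recursion stops.
SUM(d) = 0 + 1 + 1 + 1 + 2 + 2 + 2 + 3 + 3 + 3 + 4 + 5 = 27.

27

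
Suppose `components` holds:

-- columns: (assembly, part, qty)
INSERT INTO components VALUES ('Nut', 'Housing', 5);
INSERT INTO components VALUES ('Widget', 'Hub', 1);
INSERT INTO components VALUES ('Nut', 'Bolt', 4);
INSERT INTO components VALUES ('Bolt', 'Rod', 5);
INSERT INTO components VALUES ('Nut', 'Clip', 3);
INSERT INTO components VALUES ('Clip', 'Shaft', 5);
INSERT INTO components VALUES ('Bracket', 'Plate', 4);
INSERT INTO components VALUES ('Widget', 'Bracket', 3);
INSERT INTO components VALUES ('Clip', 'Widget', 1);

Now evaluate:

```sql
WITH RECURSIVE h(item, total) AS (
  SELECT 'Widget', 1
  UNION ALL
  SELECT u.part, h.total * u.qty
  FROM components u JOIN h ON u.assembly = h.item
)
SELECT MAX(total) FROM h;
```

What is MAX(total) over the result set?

Base: (Widget, total=1).
Iteration 1: components of {Widget} -> Bracket = 1*3 = 3, Hub = 1*1 = 1.
Iteration 2: components of {Bracket,Hub} -> Plate = 3*4 = 12.
Iteration 3: no further components; recursion stops.
total values: 1, 3, 1, 12; the maximum is 12.

12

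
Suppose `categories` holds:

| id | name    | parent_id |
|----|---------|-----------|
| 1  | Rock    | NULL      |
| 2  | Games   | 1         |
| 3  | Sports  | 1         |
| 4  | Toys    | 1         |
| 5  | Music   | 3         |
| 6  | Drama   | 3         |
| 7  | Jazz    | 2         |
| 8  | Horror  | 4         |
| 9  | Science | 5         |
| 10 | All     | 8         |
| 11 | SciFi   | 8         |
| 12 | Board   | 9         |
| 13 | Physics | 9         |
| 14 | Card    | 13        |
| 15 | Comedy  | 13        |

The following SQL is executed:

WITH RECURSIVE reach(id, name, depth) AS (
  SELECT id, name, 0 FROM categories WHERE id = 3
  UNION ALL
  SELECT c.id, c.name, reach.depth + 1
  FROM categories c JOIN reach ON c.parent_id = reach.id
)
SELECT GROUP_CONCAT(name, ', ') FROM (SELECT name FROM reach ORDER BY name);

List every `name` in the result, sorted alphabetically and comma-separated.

Base: id=3 (Sports) at depth 0.
Iteration 1: rows with parent_id in {3} -> Music (id 5, depth 1), Drama (id 6, depth 1).
Iteration 2: rows with parent_id in {5,6} -> Science (id 9, depth 2).
Iteration 3: rows with parent_id in {9} -> Board (id 12, depth 3), Physics (id 13, depth 3).
Iteration 4: rows with parent_id in {12,13} -> Card (id 14, depth 4), Comedy (id 15, depth 4).
Iteration 5: no rows with parent_id in {14,15}; recursion stops.

Board, Card, Comedy, Drama, Music, Physics, Science, Sports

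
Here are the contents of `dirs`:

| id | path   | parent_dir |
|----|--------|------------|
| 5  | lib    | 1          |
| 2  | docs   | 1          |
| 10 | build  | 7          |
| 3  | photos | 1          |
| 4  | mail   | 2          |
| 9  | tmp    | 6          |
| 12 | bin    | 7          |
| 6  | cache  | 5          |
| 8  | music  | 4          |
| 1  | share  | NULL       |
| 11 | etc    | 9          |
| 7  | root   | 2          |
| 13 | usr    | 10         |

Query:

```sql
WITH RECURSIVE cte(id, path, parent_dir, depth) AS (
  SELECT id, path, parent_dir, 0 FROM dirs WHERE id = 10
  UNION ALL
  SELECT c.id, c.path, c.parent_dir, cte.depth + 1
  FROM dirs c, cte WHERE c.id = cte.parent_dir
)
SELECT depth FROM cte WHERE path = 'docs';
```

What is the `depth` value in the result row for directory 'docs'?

Base: id=10 (build), parent_dir=7, depth 0.
Iteration 1: join on id=7 -> root (id 7, parent_dir=2, depth 1).
Iteration 2: join on id=2 -> docs (id 2, parent_dir=1, depth 2).
Iteration 3: join on id=1 -> share (id 1, parent_dir=NULL, depth 3).
Iteration 4: parent_dir is NULL; no match; recursion stops.

2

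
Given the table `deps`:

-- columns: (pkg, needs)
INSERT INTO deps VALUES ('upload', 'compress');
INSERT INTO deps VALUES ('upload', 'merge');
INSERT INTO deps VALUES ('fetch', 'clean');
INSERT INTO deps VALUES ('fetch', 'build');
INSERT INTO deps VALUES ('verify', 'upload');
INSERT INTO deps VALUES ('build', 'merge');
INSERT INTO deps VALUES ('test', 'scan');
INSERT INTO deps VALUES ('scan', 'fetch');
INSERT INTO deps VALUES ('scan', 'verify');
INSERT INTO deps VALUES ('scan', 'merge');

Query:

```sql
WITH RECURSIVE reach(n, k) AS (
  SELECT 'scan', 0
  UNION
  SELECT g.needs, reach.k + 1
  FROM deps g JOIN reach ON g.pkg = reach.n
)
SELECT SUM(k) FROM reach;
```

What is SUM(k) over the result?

15

Base: (scan, k=0).
Iteration 1: edges from {scan} -> (fetch, k=1), (merge, k=1), (verify, k=1).
Iteration 2: edges from {fetch,merge,verify} -> (build, k=2), (clean, k=2), (upload, k=2).
Iteration 3: edges from {build,clean,upload} -> (compress, k=3), (merge, k=3). [UNION drops 1 duplicate row(s)]
Iteration 4: no outgoing edges from {compress,merge}; recursion stops.
SUM(k) = 0 + 1 + 1 + 1 + 2 + 2 + 2 + 3 + 3 = 15.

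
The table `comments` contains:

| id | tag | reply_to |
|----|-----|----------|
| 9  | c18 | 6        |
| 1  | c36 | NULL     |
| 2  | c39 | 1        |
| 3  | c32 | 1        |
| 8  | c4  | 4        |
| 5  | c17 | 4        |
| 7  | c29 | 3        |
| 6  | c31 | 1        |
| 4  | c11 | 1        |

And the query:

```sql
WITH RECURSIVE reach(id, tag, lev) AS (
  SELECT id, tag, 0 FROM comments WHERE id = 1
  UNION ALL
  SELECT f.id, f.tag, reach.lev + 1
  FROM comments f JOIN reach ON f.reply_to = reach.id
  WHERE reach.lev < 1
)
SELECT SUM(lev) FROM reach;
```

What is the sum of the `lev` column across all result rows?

4

Base: id=1 (c36) at lev 0.
Iteration 1: rows with reply_to in {1} -> c39 (id 2, lev 1), c32 (id 3, lev 1), c11 (id 4, lev 1), c31 (id 6, lev 1).
Iteration 2: lev < 1 fails for all current rows; recursion stops.
SUM(lev) = 0 + 1 + 1 + 1 + 1 = 4.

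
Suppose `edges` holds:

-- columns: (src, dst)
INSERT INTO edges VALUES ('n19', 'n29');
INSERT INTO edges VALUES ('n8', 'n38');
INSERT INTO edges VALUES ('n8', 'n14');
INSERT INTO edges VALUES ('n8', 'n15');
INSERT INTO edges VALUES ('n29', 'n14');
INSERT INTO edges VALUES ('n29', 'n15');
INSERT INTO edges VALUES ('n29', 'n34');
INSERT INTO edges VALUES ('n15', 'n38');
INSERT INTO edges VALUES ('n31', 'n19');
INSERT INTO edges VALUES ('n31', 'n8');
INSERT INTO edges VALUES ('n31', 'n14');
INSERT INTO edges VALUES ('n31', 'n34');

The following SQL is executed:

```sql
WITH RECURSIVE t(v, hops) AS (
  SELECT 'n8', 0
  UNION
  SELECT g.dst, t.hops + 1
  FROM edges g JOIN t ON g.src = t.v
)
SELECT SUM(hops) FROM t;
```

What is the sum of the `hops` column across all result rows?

5

Base: (n8, hops=0).
Iteration 1: edges from {n8} -> (n14, hops=1), (n15, hops=1), (n38, hops=1).
Iteration 2: edges from {n14,n15,n38} -> (n38, hops=2).
Iteration 3: no outgoing edges from {n38}; recursion stops.
SUM(hops) = 0 + 1 + 1 + 1 + 2 = 5.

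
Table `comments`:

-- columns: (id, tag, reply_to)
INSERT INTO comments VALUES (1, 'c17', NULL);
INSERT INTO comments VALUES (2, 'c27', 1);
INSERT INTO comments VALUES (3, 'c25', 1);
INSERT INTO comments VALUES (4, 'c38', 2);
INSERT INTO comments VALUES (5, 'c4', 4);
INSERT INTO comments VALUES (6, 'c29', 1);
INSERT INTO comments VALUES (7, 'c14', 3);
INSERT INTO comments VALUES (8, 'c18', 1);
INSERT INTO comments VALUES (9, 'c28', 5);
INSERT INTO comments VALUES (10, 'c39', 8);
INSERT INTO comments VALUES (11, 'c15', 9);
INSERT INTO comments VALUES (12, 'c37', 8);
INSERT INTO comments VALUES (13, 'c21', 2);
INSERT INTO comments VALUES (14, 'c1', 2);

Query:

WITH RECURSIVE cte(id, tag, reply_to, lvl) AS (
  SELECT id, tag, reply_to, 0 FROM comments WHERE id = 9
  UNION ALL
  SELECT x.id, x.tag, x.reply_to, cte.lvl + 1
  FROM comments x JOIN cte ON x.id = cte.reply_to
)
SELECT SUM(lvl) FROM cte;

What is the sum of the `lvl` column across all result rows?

10

Base: id=9 (c28), reply_to=5, lvl 0.
Iteration 1: join on id=5 -> c4 (id 5, reply_to=4, lvl 1).
Iteration 2: join on id=4 -> c38 (id 4, reply_to=2, lvl 2).
Iteration 3: join on id=2 -> c27 (id 2, reply_to=1, lvl 3).
Iteration 4: join on id=1 -> c17 (id 1, reply_to=NULL, lvl 4).
Iteration 5: reply_to is NULL; no match; recursion stops.
SUM(lvl) = 0 + 1 + 2 + 3 + 4 = 10.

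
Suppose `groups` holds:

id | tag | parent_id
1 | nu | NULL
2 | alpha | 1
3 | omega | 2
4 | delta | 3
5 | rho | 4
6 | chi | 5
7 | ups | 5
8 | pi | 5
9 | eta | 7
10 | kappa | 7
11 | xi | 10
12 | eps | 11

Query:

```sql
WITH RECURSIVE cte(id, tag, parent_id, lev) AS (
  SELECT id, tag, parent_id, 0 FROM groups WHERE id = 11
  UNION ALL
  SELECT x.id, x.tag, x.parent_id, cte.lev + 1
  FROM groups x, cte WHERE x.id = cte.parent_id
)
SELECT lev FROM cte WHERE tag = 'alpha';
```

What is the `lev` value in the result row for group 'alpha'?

Base: id=11 (xi), parent_id=10, lev 0.
Iteration 1: join on id=10 -> kappa (id 10, parent_id=7, lev 1).
Iteration 2: join on id=7 -> ups (id 7, parent_id=5, lev 2).
Iteration 3: join on id=5 -> rho (id 5, parent_id=4, lev 3).
Iteration 4: join on id=4 -> delta (id 4, parent_id=3, lev 4).
Iteration 5: join on id=3 -> omega (id 3, parent_id=2, lev 5).
Iteration 6: join on id=2 -> alpha (id 2, parent_id=1, lev 6).
Iteration 7: join on id=1 -> nu (id 1, parent_id=NULL, lev 7).
Iteration 8: parent_id is NULL; no match; recursion stops.

6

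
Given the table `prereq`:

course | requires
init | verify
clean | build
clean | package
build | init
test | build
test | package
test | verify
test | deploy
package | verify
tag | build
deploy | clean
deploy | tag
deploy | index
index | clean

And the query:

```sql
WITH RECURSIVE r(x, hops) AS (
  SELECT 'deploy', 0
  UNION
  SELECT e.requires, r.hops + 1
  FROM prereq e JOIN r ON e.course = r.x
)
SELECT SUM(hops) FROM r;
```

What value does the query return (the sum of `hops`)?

Base: (deploy, hops=0).
Iteration 1: edges from {deploy} -> (clean, hops=1), (index, hops=1), (tag, hops=1).
Iteration 2: edges from {clean,index,tag} -> (build, hops=2), (clean, hops=2), (package, hops=2). [UNION drops 1 duplicate row(s)]
Iteration 3: edges from {build,clean,package} -> (build, hops=3), (init, hops=3), (package, hops=3), (verify, hops=3).
Iteration 4: edges from {build,init,package,verify} -> (init, hops=4), (verify, hops=4). [UNION drops 1 duplicate row(s)]
Iteration 5: edges from {init,verify} -> (verify, hops=5).
Iteration 6: no outgoing edges from {verify}; recursion stops.
SUM(hops) = 0 + 1 + 1 + 1 + 2 + 2 + 2 + 3 + 3 + 3 + 3 + 4 + 4 + 5 = 34.

34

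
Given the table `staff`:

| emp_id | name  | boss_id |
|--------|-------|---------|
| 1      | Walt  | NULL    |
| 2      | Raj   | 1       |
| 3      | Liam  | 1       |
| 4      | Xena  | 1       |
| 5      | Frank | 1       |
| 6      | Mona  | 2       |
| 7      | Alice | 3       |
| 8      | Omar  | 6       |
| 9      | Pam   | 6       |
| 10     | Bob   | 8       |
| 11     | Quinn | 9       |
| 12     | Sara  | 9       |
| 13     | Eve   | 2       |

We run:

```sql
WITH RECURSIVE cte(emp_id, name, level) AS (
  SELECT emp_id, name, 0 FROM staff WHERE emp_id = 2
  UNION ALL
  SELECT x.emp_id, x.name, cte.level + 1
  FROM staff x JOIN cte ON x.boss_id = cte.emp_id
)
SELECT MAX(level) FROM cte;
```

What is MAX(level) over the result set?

3

Base: emp_id=2 (Raj) at level 0.
Iteration 1: rows with boss_id in {2} -> Mona (id 6, level 1), Eve (id 13, level 1).
Iteration 2: rows with boss_id in {6,13} -> Omar (id 8, level 2), Pam (id 9, level 2).
Iteration 3: rows with boss_id in {8,9} -> Bob (id 10, level 3), Quinn (id 11, level 3), Sara (id 12, level 3).
Iteration 4: no rows with boss_id in {10,11,12}; recursion stops.
level values: 0, 1, 1, 2, 2, 3, 3, 3; the maximum is 3.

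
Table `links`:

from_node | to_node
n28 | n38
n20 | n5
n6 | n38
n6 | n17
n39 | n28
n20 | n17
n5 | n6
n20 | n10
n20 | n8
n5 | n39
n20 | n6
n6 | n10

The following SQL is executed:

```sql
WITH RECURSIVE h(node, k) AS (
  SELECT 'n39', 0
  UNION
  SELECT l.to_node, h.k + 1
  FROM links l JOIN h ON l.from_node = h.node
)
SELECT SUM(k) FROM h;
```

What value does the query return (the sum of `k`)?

3

Base: (n39, k=0).
Iteration 1: edges from {n39} -> (n28, k=1).
Iteration 2: edges from {n28} -> (n38, k=2).
Iteration 3: no outgoing edges from {n38}; recursion stops.
SUM(k) = 0 + 1 + 2 = 3.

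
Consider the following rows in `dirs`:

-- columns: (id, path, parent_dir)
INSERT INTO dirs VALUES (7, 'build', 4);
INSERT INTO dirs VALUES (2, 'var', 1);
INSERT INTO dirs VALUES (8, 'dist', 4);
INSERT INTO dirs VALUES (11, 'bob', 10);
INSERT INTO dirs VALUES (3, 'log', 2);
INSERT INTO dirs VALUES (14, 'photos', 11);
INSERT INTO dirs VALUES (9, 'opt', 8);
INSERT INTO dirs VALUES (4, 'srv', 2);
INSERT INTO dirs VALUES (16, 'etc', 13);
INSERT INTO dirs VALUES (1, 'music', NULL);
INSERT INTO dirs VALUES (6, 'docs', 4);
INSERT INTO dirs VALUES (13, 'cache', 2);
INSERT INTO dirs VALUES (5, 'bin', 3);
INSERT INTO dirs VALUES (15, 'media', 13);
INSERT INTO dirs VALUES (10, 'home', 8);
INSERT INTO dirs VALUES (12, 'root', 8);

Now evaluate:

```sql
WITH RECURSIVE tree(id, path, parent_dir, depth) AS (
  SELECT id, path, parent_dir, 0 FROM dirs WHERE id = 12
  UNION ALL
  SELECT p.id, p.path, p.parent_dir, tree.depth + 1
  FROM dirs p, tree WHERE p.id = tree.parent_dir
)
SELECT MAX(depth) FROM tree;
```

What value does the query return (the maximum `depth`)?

4

Base: id=12 (root), parent_dir=8, depth 0.
Iteration 1: join on id=8 -> dist (id 8, parent_dir=4, depth 1).
Iteration 2: join on id=4 -> srv (id 4, parent_dir=2, depth 2).
Iteration 3: join on id=2 -> var (id 2, parent_dir=1, depth 3).
Iteration 4: join on id=1 -> music (id 1, parent_dir=NULL, depth 4).
Iteration 5: parent_dir is NULL; no match; recursion stops.
depth values: 0, 1, 2, 3, 4; the maximum is 4.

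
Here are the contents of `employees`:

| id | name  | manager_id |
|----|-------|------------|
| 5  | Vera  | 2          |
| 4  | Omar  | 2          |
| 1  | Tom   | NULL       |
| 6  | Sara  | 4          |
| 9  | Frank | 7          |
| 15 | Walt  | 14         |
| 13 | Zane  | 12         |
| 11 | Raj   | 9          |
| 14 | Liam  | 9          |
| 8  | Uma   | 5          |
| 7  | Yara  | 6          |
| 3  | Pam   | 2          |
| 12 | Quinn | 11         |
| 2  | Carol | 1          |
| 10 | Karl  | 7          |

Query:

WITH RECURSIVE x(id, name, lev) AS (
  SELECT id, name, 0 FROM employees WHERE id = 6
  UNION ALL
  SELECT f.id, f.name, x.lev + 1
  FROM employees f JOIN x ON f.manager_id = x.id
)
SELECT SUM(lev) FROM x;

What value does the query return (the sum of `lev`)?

24

Base: id=6 (Sara) at lev 0.
Iteration 1: rows with manager_id in {6} -> Yara (id 7, lev 1).
Iteration 2: rows with manager_id in {7} -> Frank (id 9, lev 2), Karl (id 10, lev 2).
Iteration 3: rows with manager_id in {9,10} -> Raj (id 11, lev 3), Liam (id 14, lev 3).
Iteration 4: rows with manager_id in {11,14} -> Quinn (id 12, lev 4), Walt (id 15, lev 4).
Iteration 5: rows with manager_id in {12,15} -> Zane (id 13, lev 5).
Iteration 6: no rows with manager_id in {13}; recursion stops.
SUM(lev) = 0 + 1 + 2 + 2 + 3 + 3 + 4 + 4 + 5 = 24.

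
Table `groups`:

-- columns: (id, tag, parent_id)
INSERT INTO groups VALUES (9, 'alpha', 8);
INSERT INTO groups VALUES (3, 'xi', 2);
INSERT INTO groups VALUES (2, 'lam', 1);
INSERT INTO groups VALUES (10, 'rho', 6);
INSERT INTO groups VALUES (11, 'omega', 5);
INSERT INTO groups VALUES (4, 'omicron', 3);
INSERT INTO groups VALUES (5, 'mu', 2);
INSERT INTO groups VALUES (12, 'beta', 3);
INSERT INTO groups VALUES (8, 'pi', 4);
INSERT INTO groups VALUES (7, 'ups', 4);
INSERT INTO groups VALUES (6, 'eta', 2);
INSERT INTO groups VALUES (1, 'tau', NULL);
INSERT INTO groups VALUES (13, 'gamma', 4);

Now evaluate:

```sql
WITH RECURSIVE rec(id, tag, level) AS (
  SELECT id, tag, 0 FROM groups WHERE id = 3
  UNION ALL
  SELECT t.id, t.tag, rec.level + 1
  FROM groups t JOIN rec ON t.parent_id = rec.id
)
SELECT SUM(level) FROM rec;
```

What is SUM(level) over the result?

11

Base: id=3 (xi) at level 0.
Iteration 1: rows with parent_id in {3} -> omicron (id 4, level 1), beta (id 12, level 1).
Iteration 2: rows with parent_id in {4,12} -> ups (id 7, level 2), pi (id 8, level 2), gamma (id 13, level 2).
Iteration 3: rows with parent_id in {7,8,13} -> alpha (id 9, level 3).
Iteration 4: no rows with parent_id in {9}; recursion stops.
SUM(level) = 0 + 1 + 1 + 2 + 2 + 2 + 3 = 11.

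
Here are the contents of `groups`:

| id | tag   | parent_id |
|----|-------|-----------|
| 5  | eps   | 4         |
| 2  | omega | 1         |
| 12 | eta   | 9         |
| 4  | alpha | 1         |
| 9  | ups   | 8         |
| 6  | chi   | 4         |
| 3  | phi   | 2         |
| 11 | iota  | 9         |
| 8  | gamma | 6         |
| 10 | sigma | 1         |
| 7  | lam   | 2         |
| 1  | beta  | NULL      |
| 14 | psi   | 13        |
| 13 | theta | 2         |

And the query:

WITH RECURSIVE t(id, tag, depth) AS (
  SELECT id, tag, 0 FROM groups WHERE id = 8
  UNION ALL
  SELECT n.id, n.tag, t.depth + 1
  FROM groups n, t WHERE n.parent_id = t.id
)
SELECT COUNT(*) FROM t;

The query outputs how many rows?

4

Base: id=8 (gamma) at depth 0.
Iteration 1: rows with parent_id in {8} -> ups (id 9, depth 1).
Iteration 2: rows with parent_id in {9} -> iota (id 11, depth 2), eta (id 12, depth 2).
Iteration 3: no rows with parent_id in {11,12}; recursion stops.
Total rows emitted: 4.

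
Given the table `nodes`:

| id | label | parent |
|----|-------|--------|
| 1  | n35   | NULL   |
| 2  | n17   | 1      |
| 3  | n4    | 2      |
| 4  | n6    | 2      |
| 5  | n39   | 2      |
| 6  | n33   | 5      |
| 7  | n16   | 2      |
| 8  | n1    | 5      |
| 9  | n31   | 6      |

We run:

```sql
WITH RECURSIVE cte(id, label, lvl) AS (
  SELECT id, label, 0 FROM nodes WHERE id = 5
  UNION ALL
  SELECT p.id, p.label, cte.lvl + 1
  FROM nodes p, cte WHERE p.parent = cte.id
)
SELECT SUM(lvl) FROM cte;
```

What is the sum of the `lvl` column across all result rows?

Base: id=5 (n39) at lvl 0.
Iteration 1: rows with parent in {5} -> n33 (id 6, lvl 1), n1 (id 8, lvl 1).
Iteration 2: rows with parent in {6,8} -> n31 (id 9, lvl 2).
Iteration 3: no rows with parent in {9}; recursion stops.
SUM(lvl) = 0 + 1 + 1 + 2 = 4.

4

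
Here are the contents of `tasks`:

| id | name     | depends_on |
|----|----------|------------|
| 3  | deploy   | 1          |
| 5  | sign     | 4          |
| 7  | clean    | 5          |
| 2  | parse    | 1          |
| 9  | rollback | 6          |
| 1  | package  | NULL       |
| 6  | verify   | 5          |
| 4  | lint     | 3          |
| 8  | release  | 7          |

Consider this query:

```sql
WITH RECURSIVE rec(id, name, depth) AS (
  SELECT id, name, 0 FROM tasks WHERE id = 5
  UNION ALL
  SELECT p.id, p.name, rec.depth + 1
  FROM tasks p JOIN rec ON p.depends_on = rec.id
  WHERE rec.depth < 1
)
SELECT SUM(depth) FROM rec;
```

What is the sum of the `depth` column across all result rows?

Base: id=5 (sign) at depth 0.
Iteration 1: rows with depends_on in {5} -> verify (id 6, depth 1), clean (id 7, depth 1).
Iteration 2: depth < 1 fails for all current rows; recursion stops.
SUM(depth) = 0 + 1 + 1 = 2.

2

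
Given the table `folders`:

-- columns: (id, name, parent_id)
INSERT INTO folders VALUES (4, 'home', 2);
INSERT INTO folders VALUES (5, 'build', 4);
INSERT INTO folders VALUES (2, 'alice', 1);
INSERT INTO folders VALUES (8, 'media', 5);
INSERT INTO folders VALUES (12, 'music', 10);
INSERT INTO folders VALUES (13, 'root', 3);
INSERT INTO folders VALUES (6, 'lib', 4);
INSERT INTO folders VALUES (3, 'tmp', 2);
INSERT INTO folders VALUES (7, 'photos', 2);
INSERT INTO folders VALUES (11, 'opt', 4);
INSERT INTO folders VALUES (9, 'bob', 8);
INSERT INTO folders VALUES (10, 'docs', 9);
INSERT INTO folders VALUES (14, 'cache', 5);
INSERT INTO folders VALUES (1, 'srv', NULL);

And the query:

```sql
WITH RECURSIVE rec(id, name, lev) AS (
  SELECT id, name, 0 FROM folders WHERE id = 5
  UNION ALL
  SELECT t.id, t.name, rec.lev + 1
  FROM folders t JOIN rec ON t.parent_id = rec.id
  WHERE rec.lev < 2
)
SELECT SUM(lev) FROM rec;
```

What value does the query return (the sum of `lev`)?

Base: id=5 (build) at lev 0.
Iteration 1: rows with parent_id in {5} -> media (id 8, lev 1), cache (id 14, lev 1).
Iteration 2: rows with parent_id in {8,14} -> bob (id 9, lev 2).
Iteration 3: lev < 2 fails for all current rows; recursion stops.
SUM(lev) = 0 + 1 + 1 + 2 = 4.

4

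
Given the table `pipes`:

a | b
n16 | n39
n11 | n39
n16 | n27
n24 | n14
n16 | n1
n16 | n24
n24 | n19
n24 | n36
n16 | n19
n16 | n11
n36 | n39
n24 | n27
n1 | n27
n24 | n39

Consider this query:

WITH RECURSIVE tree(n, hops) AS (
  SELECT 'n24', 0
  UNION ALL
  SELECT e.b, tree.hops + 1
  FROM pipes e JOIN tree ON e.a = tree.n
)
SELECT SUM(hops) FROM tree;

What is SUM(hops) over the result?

Base: (n24, hops=0).
Iteration 1: edges from {n24} -> (n14, hops=1), (n19, hops=1), (n27, hops=1), (n36, hops=1), (n39, hops=1).
Iteration 2: edges from {n14,n19,n27,n36,n39} -> (n39, hops=2).
Iteration 3: no outgoing edges from {n39}; recursion stops.
SUM(hops) = 0 + 1 + 1 + 1 + 1 + 1 + 2 = 7.

7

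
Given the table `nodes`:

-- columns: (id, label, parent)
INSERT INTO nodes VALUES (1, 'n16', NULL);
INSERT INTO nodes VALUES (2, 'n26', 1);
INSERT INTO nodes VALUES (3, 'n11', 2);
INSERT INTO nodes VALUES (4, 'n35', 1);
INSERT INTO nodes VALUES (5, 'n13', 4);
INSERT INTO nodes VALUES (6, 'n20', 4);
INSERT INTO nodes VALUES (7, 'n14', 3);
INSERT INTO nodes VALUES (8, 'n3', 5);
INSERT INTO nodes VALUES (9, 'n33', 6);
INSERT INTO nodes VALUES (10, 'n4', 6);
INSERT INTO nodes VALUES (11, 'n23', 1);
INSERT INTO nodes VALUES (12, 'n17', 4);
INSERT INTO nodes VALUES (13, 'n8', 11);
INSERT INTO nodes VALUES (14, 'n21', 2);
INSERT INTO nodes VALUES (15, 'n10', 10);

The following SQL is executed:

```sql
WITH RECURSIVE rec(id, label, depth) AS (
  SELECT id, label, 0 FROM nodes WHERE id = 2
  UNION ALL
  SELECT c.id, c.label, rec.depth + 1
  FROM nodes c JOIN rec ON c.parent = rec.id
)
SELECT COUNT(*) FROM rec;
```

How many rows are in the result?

Base: id=2 (n26) at depth 0.
Iteration 1: rows with parent in {2} -> n11 (id 3, depth 1), n21 (id 14, depth 1).
Iteration 2: rows with parent in {3,14} -> n14 (id 7, depth 2).
Iteration 3: no rows with parent in {7}; recursion stops.
Total rows emitted: 4.

4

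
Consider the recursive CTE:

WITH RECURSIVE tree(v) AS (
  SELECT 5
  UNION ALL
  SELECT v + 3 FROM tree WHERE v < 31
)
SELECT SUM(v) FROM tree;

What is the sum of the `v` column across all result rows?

Base: v=5.
Iteration 1: 5 < 31 holds -> v = 5 + 3 = 8.
Iteration 2: 8 < 31 holds -> v = 8 + 3 = 11.
Iteration 3: 11 < 31 holds -> v = 11 + 3 = 14.
Iteration 4: 14 < 31 holds -> v = 14 + 3 = 17.
Iteration 5: 17 < 31 holds -> v = 17 + 3 = 20.
Iteration 6: 20 < 31 holds -> v = 20 + 3 = 23.
Iteration 7: 23 < 31 holds -> v = 23 + 3 = 26.
Iteration 8: 26 < 31 holds -> v = 26 + 3 = 29.
Iteration 9: 29 < 31 holds -> v = 29 + 3 = 32.
Iteration 10: 32 < 31 fails; recursion stops.
SUM(v) = 5 + 8 + 11 + 14 + 17 + 20 + 23 + 26 + 29 + 32 = 185.

185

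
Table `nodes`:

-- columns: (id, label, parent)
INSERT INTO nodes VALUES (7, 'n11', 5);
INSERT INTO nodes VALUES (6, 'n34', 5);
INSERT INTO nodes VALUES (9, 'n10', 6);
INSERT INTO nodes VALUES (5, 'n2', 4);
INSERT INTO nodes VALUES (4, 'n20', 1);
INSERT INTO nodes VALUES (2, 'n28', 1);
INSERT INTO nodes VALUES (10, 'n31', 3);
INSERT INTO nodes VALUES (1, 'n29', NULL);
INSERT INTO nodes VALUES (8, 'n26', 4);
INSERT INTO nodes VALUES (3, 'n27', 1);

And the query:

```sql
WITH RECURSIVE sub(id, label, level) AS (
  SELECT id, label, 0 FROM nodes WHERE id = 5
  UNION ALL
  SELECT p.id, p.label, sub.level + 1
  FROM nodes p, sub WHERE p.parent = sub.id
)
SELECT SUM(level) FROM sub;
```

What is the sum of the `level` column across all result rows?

Base: id=5 (n2) at level 0.
Iteration 1: rows with parent in {5} -> n34 (id 6, level 1), n11 (id 7, level 1).
Iteration 2: rows with parent in {6,7} -> n10 (id 9, level 2).
Iteration 3: no rows with parent in {9}; recursion stops.
SUM(level) = 0 + 1 + 1 + 2 = 4.

4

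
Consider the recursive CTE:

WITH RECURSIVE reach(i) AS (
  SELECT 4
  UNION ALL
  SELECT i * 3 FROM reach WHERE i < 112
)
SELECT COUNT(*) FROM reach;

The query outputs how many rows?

Base: i=4.
Iteration 1: 4 < 112 holds -> i = 4 * 3 = 12.
Iteration 2: 12 < 112 holds -> i = 12 * 3 = 36.
Iteration 3: 36 < 112 holds -> i = 36 * 3 = 108.
Iteration 4: 108 < 112 holds -> i = 108 * 3 = 324.
Iteration 5: 324 < 112 fails; recursion stops.
Total rows emitted: 5.

5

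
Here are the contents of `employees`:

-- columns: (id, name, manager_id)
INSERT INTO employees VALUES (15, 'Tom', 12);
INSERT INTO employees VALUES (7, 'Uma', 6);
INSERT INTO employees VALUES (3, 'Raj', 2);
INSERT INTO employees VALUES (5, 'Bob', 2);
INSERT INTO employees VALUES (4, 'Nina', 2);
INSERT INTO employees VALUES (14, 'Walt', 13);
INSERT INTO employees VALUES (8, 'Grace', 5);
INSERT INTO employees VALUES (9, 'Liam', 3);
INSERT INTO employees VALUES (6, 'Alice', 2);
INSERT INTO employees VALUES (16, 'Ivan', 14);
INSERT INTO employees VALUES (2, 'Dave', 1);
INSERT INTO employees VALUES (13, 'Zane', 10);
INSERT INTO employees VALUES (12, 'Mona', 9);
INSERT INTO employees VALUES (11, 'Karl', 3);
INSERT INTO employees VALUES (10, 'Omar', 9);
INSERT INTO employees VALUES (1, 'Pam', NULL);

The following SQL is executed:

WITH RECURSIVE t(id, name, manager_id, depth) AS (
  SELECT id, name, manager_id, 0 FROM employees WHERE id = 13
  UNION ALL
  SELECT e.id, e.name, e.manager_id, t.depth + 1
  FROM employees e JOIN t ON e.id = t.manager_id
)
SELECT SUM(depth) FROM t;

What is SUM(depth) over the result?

15

Base: id=13 (Zane), manager_id=10, depth 0.
Iteration 1: join on id=10 -> Omar (id 10, manager_id=9, depth 1).
Iteration 2: join on id=9 -> Liam (id 9, manager_id=3, depth 2).
Iteration 3: join on id=3 -> Raj (id 3, manager_id=2, depth 3).
Iteration 4: join on id=2 -> Dave (id 2, manager_id=1, depth 4).
Iteration 5: join on id=1 -> Pam (id 1, manager_id=NULL, depth 5).
Iteration 6: manager_id is NULL; no match; recursion stops.
SUM(depth) = 0 + 1 + 2 + 3 + 4 + 5 = 15.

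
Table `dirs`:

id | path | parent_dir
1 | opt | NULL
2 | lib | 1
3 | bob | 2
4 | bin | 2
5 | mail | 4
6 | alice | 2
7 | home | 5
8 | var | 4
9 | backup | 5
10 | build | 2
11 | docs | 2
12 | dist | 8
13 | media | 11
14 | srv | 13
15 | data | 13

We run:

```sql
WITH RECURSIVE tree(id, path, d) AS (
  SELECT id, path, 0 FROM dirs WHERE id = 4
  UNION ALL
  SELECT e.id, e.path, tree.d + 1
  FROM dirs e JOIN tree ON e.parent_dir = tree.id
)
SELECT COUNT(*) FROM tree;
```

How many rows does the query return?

Base: id=4 (bin) at d 0.
Iteration 1: rows with parent_dir in {4} -> mail (id 5, d 1), var (id 8, d 1).
Iteration 2: rows with parent_dir in {5,8} -> home (id 7, d 2), backup (id 9, d 2), dist (id 12, d 2).
Iteration 3: no rows with parent_dir in {7,9,12}; recursion stops.
Total rows emitted: 6.

6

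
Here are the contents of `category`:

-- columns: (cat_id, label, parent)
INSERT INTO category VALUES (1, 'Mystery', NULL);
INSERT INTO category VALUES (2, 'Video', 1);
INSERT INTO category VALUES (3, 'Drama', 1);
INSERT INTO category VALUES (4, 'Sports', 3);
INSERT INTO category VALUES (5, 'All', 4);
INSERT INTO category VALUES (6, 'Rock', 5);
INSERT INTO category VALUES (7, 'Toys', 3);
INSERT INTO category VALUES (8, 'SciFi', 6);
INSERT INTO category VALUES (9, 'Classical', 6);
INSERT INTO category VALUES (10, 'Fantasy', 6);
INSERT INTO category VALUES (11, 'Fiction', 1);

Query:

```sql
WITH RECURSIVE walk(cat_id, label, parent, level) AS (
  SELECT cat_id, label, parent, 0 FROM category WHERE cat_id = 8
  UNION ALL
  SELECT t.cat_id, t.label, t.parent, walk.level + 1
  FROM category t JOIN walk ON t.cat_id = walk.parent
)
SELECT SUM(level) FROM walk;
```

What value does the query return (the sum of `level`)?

Base: cat_id=8 (SciFi), parent=6, level 0.
Iteration 1: join on cat_id=6 -> Rock (id 6, parent=5, level 1).
Iteration 2: join on cat_id=5 -> All (id 5, parent=4, level 2).
Iteration 3: join on cat_id=4 -> Sports (id 4, parent=3, level 3).
Iteration 4: join on cat_id=3 -> Drama (id 3, parent=1, level 4).
Iteration 5: join on cat_id=1 -> Mystery (id 1, parent=NULL, level 5).
Iteration 6: parent is NULL; no match; recursion stops.
SUM(level) = 0 + 1 + 2 + 3 + 4 + 5 = 15.

15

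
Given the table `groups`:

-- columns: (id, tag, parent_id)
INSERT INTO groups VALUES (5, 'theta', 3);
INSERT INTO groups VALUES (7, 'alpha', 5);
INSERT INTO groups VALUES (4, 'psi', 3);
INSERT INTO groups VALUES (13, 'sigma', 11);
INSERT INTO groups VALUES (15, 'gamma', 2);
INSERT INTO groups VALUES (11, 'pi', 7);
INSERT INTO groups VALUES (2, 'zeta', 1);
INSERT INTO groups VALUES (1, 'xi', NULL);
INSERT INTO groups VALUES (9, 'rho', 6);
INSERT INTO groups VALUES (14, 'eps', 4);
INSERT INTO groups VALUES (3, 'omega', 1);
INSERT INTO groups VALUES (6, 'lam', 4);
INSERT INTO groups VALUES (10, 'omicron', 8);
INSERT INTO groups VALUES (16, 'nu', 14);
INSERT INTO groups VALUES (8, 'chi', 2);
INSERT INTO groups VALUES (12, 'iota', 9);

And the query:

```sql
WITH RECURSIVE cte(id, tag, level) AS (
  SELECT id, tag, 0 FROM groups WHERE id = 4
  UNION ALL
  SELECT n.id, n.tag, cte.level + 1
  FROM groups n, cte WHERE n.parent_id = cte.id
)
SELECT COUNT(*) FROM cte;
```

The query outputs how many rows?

6

Base: id=4 (psi) at level 0.
Iteration 1: rows with parent_id in {4} -> lam (id 6, level 1), eps (id 14, level 1).
Iteration 2: rows with parent_id in {6,14} -> rho (id 9, level 2), nu (id 16, level 2).
Iteration 3: rows with parent_id in {9,16} -> iota (id 12, level 3).
Iteration 4: no rows with parent_id in {12}; recursion stops.
Total rows emitted: 6.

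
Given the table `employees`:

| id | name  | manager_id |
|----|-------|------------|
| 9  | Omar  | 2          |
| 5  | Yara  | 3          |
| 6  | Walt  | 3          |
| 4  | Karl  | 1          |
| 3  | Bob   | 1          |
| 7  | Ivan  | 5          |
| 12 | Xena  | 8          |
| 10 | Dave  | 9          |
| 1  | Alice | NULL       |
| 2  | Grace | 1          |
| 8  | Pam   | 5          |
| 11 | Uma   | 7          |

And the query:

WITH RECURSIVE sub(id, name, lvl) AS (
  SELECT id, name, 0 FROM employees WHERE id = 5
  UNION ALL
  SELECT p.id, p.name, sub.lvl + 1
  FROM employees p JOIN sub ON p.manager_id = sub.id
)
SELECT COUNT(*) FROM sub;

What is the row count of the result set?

5

Base: id=5 (Yara) at lvl 0.
Iteration 1: rows with manager_id in {5} -> Ivan (id 7, lvl 1), Pam (id 8, lvl 1).
Iteration 2: rows with manager_id in {7,8} -> Uma (id 11, lvl 2), Xena (id 12, lvl 2).
Iteration 3: no rows with manager_id in {11,12}; recursion stops.
Total rows emitted: 5.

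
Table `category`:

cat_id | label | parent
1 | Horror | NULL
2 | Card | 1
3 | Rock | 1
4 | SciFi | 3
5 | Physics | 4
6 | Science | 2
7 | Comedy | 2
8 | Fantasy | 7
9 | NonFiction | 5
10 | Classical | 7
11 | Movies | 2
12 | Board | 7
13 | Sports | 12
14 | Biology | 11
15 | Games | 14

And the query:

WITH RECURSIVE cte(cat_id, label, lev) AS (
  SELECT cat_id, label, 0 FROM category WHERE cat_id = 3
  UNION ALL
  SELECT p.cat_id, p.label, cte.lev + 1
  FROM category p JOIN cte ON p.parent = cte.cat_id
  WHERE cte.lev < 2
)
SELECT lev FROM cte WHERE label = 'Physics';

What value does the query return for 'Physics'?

Base: cat_id=3 (Rock) at lev 0.
Iteration 1: rows with parent in {3} -> SciFi (id 4, lev 1).
Iteration 2: rows with parent in {4} -> Physics (id 5, lev 2).
Iteration 3: lev < 2 fails for all current rows; recursion stops.

2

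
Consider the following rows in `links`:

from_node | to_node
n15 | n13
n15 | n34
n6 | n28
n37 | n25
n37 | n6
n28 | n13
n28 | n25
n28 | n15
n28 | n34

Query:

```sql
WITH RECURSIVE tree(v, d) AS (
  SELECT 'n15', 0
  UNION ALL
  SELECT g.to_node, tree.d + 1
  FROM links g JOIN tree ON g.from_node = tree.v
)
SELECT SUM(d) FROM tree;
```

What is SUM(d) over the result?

2

Base: (n15, d=0).
Iteration 1: edges from {n15} -> (n13, d=1), (n34, d=1).
Iteration 2: no outgoing edges from {n13,n34}; recursion stops.
SUM(d) = 0 + 1 + 1 = 2.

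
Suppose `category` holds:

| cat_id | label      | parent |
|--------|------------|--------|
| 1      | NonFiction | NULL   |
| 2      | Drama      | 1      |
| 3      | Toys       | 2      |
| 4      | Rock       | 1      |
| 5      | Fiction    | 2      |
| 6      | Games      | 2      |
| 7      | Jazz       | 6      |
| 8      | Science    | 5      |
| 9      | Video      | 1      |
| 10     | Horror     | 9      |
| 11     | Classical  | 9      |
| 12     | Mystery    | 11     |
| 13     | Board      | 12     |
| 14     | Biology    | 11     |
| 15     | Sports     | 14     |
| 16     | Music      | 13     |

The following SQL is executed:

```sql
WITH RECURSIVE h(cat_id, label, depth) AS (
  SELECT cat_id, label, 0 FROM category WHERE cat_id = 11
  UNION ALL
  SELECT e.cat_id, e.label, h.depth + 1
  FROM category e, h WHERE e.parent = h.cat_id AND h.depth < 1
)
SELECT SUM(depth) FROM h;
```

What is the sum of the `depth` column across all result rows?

Base: cat_id=11 (Classical) at depth 0.
Iteration 1: rows with parent in {11} -> Mystery (id 12, depth 1), Biology (id 14, depth 1).
Iteration 2: depth < 1 fails for all current rows; recursion stops.
SUM(depth) = 0 + 1 + 1 = 2.

2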